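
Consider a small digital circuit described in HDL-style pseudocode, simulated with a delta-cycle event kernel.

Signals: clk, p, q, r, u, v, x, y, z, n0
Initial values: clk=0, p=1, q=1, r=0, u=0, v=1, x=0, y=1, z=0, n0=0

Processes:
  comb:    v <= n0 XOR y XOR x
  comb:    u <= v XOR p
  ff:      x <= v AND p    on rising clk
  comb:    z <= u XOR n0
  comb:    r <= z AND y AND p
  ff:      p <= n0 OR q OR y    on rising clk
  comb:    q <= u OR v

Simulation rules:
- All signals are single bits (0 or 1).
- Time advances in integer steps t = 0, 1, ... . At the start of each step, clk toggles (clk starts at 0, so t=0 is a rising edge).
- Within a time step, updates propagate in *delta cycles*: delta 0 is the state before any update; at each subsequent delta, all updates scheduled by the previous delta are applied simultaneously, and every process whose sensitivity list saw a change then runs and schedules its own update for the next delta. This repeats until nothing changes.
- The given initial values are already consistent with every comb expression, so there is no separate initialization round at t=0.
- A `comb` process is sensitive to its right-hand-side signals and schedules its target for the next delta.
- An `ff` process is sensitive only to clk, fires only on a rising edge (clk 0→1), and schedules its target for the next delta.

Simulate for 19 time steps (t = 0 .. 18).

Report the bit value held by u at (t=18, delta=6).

0

t=0 Δ0: q=1 y=1 v=1 r=0 x=0 p=1 n0=0 z=0 clk=0 u=0
  Δ1: clk:0→1
  Δ2: x:0→1
  Δ3: v:1→0
  Δ4: q:1→0, u:0→1
  Δ5: q:0→1, z:0→1
  Δ6: r:0→1
  (6Δ to stable)
t=1 Δ0: q=1 y=1 v=0 r=1 x=1 p=1 n0=0 z=1 clk=1 u=1
  Δ1: clk:1→0
  (1Δ to stable)
t=2 Δ0: q=1 y=1 v=0 r=1 x=1 p=1 n0=0 z=1 clk=0 u=1
  Δ1: clk:0→1
  Δ2: x:1→0
  Δ3: v:0→1
  Δ4: u:1→0
  Δ5: z:1→0
  Δ6: r:1→0
  (6Δ to stable)
t=3 Δ0: q=1 y=1 v=1 r=0 x=0 p=1 n0=0 z=0 clk=1 u=0
  Δ1: clk:1→0
  (1Δ to stable)
t=4 Δ0: q=1 y=1 v=1 r=0 x=0 p=1 n0=0 z=0 clk=0 u=0
  Δ1: clk:0→1
  Δ2: x:0→1
  Δ3: v:1→0
  Δ4: q:1→0, u:0→1
  Δ5: q:0→1, z:0→1
  Δ6: r:0→1
  (6Δ to stable)
t=5 Δ0: q=1 y=1 v=0 r=1 x=1 p=1 n0=0 z=1 clk=1 u=1
  Δ1: clk:1→0
  (1Δ to stable)
t=6 Δ0: q=1 y=1 v=0 r=1 x=1 p=1 n0=0 z=1 clk=0 u=1
  Δ1: clk:0→1
  Δ2: x:1→0
  Δ3: v:0→1
  Δ4: u:1→0
  Δ5: z:1→0
  Δ6: r:1→0
  (6Δ to stable)
t=7 Δ0: q=1 y=1 v=1 r=0 x=0 p=1 n0=0 z=0 clk=1 u=0
  Δ1: clk:1→0
  (1Δ to stable)
t=8 Δ0: q=1 y=1 v=1 r=0 x=0 p=1 n0=0 z=0 clk=0 u=0
  Δ1: clk:0→1
  Δ2: x:0→1
  Δ3: v:1→0
  Δ4: q:1→0, u:0→1
  Δ5: q:0→1, z:0→1
  Δ6: r:0→1
  (6Δ to stable)
t=9 Δ0: q=1 y=1 v=0 r=1 x=1 p=1 n0=0 z=1 clk=1 u=1
  Δ1: clk:1→0
  (1Δ to stable)
t=10 Δ0: q=1 y=1 v=0 r=1 x=1 p=1 n0=0 z=1 clk=0 u=1
  Δ1: clk:0→1
  Δ2: x:1→0
  Δ3: v:0→1
  Δ4: u:1→0
  Δ5: z:1→0
  Δ6: r:1→0
  (6Δ to stable)
t=11 Δ0: q=1 y=1 v=1 r=0 x=0 p=1 n0=0 z=0 clk=1 u=0
  Δ1: clk:1→0
  (1Δ to stable)
t=12 Δ0: q=1 y=1 v=1 r=0 x=0 p=1 n0=0 z=0 clk=0 u=0
  Δ1: clk:0→1
  Δ2: x:0→1
  Δ3: v:1→0
  Δ4: q:1→0, u:0→1
  Δ5: q:0→1, z:0→1
  Δ6: r:0→1
  (6Δ to stable)
t=13 Δ0: q=1 y=1 v=0 r=1 x=1 p=1 n0=0 z=1 clk=1 u=1
  Δ1: clk:1→0
  (1Δ to stable)
t=14 Δ0: q=1 y=1 v=0 r=1 x=1 p=1 n0=0 z=1 clk=0 u=1
  Δ1: clk:0→1
  Δ2: x:1→0
  Δ3: v:0→1
  Δ4: u:1→0
  Δ5: z:1→0
  Δ6: r:1→0
  (6Δ to stable)
t=15 Δ0: q=1 y=1 v=1 r=0 x=0 p=1 n0=0 z=0 clk=1 u=0
  Δ1: clk:1→0
  (1Δ to stable)
t=16 Δ0: q=1 y=1 v=1 r=0 x=0 p=1 n0=0 z=0 clk=0 u=0
  Δ1: clk:0→1
  Δ2: x:0→1
  Δ3: v:1→0
  Δ4: q:1→0, u:0→1
  Δ5: q:0→1, z:0→1
  Δ6: r:0→1
  (6Δ to stable)
t=17 Δ0: q=1 y=1 v=0 r=1 x=1 p=1 n0=0 z=1 clk=1 u=1
  Δ1: clk:1→0
  (1Δ to stable)
t=18 Δ0: q=1 y=1 v=0 r=1 x=1 p=1 n0=0 z=1 clk=0 u=1
  Δ1: clk:0→1
  Δ2: x:1→0
  Δ3: v:0→1
  Δ4: u:1→0
  Δ5: z:1→0
  Δ6: r:1→0
  (6Δ to stable)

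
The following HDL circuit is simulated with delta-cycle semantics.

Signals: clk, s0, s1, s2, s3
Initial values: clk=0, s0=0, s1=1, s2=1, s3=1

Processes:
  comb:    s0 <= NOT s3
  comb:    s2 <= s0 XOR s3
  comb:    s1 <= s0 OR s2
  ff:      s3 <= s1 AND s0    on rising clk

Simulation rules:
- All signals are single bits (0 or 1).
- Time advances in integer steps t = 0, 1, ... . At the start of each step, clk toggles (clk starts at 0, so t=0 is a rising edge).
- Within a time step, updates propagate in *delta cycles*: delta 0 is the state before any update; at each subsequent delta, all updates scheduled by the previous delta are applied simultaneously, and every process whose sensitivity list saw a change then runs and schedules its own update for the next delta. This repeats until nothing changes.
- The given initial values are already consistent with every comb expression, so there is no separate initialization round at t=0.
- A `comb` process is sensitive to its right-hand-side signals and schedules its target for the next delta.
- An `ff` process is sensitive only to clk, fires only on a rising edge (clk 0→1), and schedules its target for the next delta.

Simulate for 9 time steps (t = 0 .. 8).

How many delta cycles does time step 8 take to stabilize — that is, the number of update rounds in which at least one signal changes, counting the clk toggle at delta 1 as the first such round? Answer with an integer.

t=0 Δ0: s3=1 s0=0 s1=1 s2=1 clk=0
  Δ1: clk:0→1
  Δ2: s3:1→0
  Δ3: s0:0→1, s2:1→0
  Δ4: s2:0→1
  (4Δ to stable)
t=1 Δ0: s3=0 s0=1 s1=1 s2=1 clk=1
  Δ1: clk:1→0
  (1Δ to stable)
t=2 Δ0: s3=0 s0=1 s1=1 s2=1 clk=0
  Δ1: clk:0→1
  Δ2: s3:0→1
  Δ3: s0:1→0, s2:1→0
  Δ4: s1:1→0, s2:0→1
  Δ5: s1:0→1
  (5Δ to stable)
t=3 Δ0: s3=1 s0=0 s1=1 s2=1 clk=1
  Δ1: clk:1→0
  (1Δ to stable)
t=4 Δ0: s3=1 s0=0 s1=1 s2=1 clk=0
  Δ1: clk:0→1
  Δ2: s3:1→0
  Δ3: s0:0→1, s2:1→0
  Δ4: s2:0→1
  (4Δ to stable)
t=5 Δ0: s3=0 s0=1 s1=1 s2=1 clk=1
  Δ1: clk:1→0
  (1Δ to stable)
t=6 Δ0: s3=0 s0=1 s1=1 s2=1 clk=0
  Δ1: clk:0→1
  Δ2: s3:0→1
  Δ3: s0:1→0, s2:1→0
  Δ4: s1:1→0, s2:0→1
  Δ5: s1:0→1
  (5Δ to stable)
t=7 Δ0: s3=1 s0=0 s1=1 s2=1 clk=1
  Δ1: clk:1→0
  (1Δ to stable)
t=8 Δ0: s3=1 s0=0 s1=1 s2=1 clk=0
  Δ1: clk:0→1
  Δ2: s3:1→0
  Δ3: s0:0→1, s2:1→0
  Δ4: s2:0→1
  (4Δ to stable)

4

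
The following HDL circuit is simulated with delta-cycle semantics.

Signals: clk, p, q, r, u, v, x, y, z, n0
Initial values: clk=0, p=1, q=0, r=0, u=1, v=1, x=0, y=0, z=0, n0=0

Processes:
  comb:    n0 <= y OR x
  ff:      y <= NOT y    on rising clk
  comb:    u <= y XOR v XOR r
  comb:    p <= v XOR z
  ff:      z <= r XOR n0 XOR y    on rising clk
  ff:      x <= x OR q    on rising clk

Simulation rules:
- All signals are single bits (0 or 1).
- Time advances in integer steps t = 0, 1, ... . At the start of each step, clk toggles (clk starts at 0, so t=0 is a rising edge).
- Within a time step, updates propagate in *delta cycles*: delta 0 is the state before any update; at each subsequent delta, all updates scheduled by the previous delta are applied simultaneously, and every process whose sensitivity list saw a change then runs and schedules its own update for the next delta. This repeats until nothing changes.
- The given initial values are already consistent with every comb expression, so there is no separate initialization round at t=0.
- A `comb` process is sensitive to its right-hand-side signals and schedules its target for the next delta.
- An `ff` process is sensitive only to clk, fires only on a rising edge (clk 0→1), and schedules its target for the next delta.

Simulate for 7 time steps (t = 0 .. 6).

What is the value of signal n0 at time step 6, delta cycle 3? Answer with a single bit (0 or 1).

t=0 Δ0: v=1 r=0 clk=0 u=1 q=0 y=0 x=0 p=1 n0=0 z=0
  Δ1: clk:0→1
  Δ2: y:0→1
  Δ3: u:1→0, n0:0→1
  (3Δ to stable)
t=1 Δ0: v=1 r=0 clk=1 u=0 q=0 y=1 x=0 p=1 n0=1 z=0
  Δ1: clk:1→0
  (1Δ to stable)
t=2 Δ0: v=1 r=0 clk=0 u=0 q=0 y=1 x=0 p=1 n0=1 z=0
  Δ1: clk:0→1
  Δ2: y:1→0
  Δ3: u:0→1, n0:1→0
  (3Δ to stable)
t=3 Δ0: v=1 r=0 clk=1 u=1 q=0 y=0 x=0 p=1 n0=0 z=0
  Δ1: clk:1→0
  (1Δ to stable)
t=4 Δ0: v=1 r=0 clk=0 u=1 q=0 y=0 x=0 p=1 n0=0 z=0
  Δ1: clk:0→1
  Δ2: y:0→1
  Δ3: u:1→0, n0:0→1
  (3Δ to stable)
t=5 Δ0: v=1 r=0 clk=1 u=0 q=0 y=1 x=0 p=1 n0=1 z=0
  Δ1: clk:1→0
  (1Δ to stable)
t=6 Δ0: v=1 r=0 clk=0 u=0 q=0 y=1 x=0 p=1 n0=1 z=0
  Δ1: clk:0→1
  Δ2: y:1→0
  Δ3: u:0→1, n0:1→0
  (3Δ to stable)

0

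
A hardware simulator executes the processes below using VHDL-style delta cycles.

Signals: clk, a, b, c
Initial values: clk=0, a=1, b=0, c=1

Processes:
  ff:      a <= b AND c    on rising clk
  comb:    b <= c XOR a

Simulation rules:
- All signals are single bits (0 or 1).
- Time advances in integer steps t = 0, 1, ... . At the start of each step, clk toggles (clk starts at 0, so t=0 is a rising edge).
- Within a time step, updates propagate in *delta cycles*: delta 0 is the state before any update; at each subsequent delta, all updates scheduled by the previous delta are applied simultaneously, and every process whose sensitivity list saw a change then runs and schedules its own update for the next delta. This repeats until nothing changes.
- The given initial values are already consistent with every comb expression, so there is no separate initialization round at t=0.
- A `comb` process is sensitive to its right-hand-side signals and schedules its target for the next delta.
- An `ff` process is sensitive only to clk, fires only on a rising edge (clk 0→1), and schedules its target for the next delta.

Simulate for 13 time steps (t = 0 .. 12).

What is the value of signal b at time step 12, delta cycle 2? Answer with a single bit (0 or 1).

0

t0.Δ0 clk=0 c=1 b=0 a=1
t0.Δ1 clk=1 c=1 b=0 a=1
t0.Δ2 clk=1 c=1 b=0 a=0
t0.Δ3 clk=1 c=1 b=1 a=0
t1.Δ0 clk=1 c=1 b=1 a=0
t1.Δ1 clk=0 c=1 b=1 a=0
t2.Δ0 clk=0 c=1 b=1 a=0
t2.Δ1 clk=1 c=1 b=1 a=0
t2.Δ2 clk=1 c=1 b=1 a=1
t2.Δ3 clk=1 c=1 b=0 a=1
t3.Δ0 clk=1 c=1 b=0 a=1
t3.Δ1 clk=0 c=1 b=0 a=1
t4.Δ0 clk=0 c=1 b=0 a=1
t4.Δ1 clk=1 c=1 b=0 a=1
t4.Δ2 clk=1 c=1 b=0 a=0
t4.Δ3 clk=1 c=1 b=1 a=0
t5.Δ0 clk=1 c=1 b=1 a=0
t5.Δ1 clk=0 c=1 b=1 a=0
t6.Δ0 clk=0 c=1 b=1 a=0
t6.Δ1 clk=1 c=1 b=1 a=0
t6.Δ2 clk=1 c=1 b=1 a=1
t6.Δ3 clk=1 c=1 b=0 a=1
t7.Δ0 clk=1 c=1 b=0 a=1
t7.Δ1 clk=0 c=1 b=0 a=1
t8.Δ0 clk=0 c=1 b=0 a=1
t8.Δ1 clk=1 c=1 b=0 a=1
t8.Δ2 clk=1 c=1 b=0 a=0
t8.Δ3 clk=1 c=1 b=1 a=0
t9.Δ0 clk=1 c=1 b=1 a=0
t9.Δ1 clk=0 c=1 b=1 a=0
t10.Δ0 clk=0 c=1 b=1 a=0
t10.Δ1 clk=1 c=1 b=1 a=0
t10.Δ2 clk=1 c=1 b=1 a=1
t10.Δ3 clk=1 c=1 b=0 a=1
t11.Δ0 clk=1 c=1 b=0 a=1
t11.Δ1 clk=0 c=1 b=0 a=1
t12.Δ0 clk=0 c=1 b=0 a=1
t12.Δ1 clk=1 c=1 b=0 a=1
t12.Δ2 clk=1 c=1 b=0 a=0
t12.Δ3 clk=1 c=1 b=1 a=0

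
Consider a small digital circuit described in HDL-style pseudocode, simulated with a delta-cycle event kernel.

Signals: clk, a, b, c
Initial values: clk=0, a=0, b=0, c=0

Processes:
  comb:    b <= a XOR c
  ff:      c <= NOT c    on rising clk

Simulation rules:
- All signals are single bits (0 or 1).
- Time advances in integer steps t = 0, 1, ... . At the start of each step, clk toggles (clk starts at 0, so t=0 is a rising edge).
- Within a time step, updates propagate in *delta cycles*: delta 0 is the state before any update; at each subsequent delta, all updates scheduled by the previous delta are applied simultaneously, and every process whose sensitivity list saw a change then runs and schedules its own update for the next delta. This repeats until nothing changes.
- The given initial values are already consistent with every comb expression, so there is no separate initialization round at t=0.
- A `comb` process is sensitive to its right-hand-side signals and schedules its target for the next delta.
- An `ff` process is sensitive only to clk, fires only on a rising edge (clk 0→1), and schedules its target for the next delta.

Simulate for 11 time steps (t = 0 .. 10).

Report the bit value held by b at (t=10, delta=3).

[bits: a,b,clk,c]
t=0: Δ0=0000 Δ1=0010 Δ2=0011 Δ3=0111 | 3Δ
t=1: Δ0=0111 Δ1=0101 | 1Δ
t=2: Δ0=0101 Δ1=0111 Δ2=0110 Δ3=0010 | 3Δ
t=3: Δ0=0010 Δ1=0000 | 1Δ
t=4: Δ0=0000 Δ1=0010 Δ2=0011 Δ3=0111 | 3Δ
t=5: Δ0=0111 Δ1=0101 | 1Δ
t=6: Δ0=0101 Δ1=0111 Δ2=0110 Δ3=0010 | 3Δ
t=7: Δ0=0010 Δ1=0000 | 1Δ
t=8: Δ0=0000 Δ1=0010 Δ2=0011 Δ3=0111 | 3Δ
t=9: Δ0=0111 Δ1=0101 | 1Δ
t=10: Δ0=0101 Δ1=0111 Δ2=0110 Δ3=0010 | 3Δ

0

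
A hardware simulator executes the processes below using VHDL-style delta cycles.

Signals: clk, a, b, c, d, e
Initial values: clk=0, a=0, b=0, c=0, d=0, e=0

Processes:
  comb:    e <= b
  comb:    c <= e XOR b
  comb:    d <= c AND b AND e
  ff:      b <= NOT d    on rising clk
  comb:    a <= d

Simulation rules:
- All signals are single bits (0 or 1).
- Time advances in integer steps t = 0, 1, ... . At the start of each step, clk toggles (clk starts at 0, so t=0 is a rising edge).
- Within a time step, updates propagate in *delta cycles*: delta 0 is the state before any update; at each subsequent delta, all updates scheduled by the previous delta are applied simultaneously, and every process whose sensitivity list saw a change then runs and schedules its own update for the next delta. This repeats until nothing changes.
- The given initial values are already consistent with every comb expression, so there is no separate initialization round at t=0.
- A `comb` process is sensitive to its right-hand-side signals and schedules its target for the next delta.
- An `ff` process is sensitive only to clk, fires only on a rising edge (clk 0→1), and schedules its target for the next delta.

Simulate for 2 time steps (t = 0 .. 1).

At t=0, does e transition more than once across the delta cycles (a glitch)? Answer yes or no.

no

[bits: clk,d,c,b,e,a]
t=0: Δ0=000000 Δ1=100000 Δ2=100100 Δ3=101110 Δ4=110110 Δ5=100111 Δ6=100110 | 6Δ
t=1: Δ0=100110 Δ1=000110 | 1Δ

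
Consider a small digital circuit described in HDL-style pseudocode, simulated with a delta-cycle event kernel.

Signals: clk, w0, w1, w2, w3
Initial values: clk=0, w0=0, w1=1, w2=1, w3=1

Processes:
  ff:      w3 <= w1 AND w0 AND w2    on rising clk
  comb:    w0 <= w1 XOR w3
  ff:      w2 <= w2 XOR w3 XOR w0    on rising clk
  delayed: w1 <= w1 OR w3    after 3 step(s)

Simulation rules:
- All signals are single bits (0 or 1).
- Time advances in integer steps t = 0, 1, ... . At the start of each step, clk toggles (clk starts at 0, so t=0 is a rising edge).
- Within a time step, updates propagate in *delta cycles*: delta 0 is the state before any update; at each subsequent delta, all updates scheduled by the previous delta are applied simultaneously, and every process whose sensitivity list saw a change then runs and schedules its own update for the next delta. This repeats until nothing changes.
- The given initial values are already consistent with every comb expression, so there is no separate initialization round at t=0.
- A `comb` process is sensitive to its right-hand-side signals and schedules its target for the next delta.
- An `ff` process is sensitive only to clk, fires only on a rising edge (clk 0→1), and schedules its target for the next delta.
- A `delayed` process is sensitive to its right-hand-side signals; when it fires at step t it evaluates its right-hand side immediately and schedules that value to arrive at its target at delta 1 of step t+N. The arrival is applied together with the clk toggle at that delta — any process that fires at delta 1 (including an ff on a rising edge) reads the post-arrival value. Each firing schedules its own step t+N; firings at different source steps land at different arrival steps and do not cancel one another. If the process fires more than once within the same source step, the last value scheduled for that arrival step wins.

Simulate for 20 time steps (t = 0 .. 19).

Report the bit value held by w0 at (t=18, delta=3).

1

t0.Δ0 w2=1 w0=0 clk=0 w1=1 w3=1
t0.Δ1 w2=1 w0=0 clk=1 w1=1 w3=1
t0.Δ2 w2=0 w0=0 clk=1 w1=1 w3=0
t0.Δ3 w2=0 w0=1 clk=1 w1=1 w3=0
t1.Δ0 w2=0 w0=1 clk=1 w1=1 w3=0
t1.Δ1 w2=0 w0=1 clk=0 w1=1 w3=0
t2.Δ0 w2=0 w0=1 clk=0 w1=1 w3=0
t2.Δ1 w2=0 w0=1 clk=1 w1=1 w3=0
t2.Δ2 w2=1 w0=1 clk=1 w1=1 w3=0
t3.Δ0 w2=1 w0=1 clk=1 w1=1 w3=0
t3.Δ1 w2=1 w0=1 clk=0 w1=1 w3=0
t4.Δ0 w2=1 w0=1 clk=0 w1=1 w3=0
t4.Δ1 w2=1 w0=1 clk=1 w1=1 w3=0
t4.Δ2 w2=0 w0=1 clk=1 w1=1 w3=1
t4.Δ3 w2=0 w0=0 clk=1 w1=1 w3=1
t5.Δ0 w2=0 w0=0 clk=1 w1=1 w3=1
t5.Δ1 w2=0 w0=0 clk=0 w1=1 w3=1
t6.Δ0 w2=0 w0=0 clk=0 w1=1 w3=1
t6.Δ1 w2=0 w0=0 clk=1 w1=1 w3=1
t6.Δ2 w2=1 w0=0 clk=1 w1=1 w3=0
t6.Δ3 w2=1 w0=1 clk=1 w1=1 w3=0
t7.Δ0 w2=1 w0=1 clk=1 w1=1 w3=0
t7.Δ1 w2=1 w0=1 clk=0 w1=1 w3=0
t8.Δ0 w2=1 w0=1 clk=0 w1=1 w3=0
t8.Δ1 w2=1 w0=1 clk=1 w1=1 w3=0
t8.Δ2 w2=0 w0=1 clk=1 w1=1 w3=1
t8.Δ3 w2=0 w0=0 clk=1 w1=1 w3=1
t9.Δ0 w2=0 w0=0 clk=1 w1=1 w3=1
t9.Δ1 w2=0 w0=0 clk=0 w1=1 w3=1
t10.Δ0 w2=0 w0=0 clk=0 w1=1 w3=1
t10.Δ1 w2=0 w0=0 clk=1 w1=1 w3=1
t10.Δ2 w2=1 w0=0 clk=1 w1=1 w3=0
t10.Δ3 w2=1 w0=1 clk=1 w1=1 w3=0
t11.Δ0 w2=1 w0=1 clk=1 w1=1 w3=0
t11.Δ1 w2=1 w0=1 clk=0 w1=1 w3=0
t12.Δ0 w2=1 w0=1 clk=0 w1=1 w3=0
t12.Δ1 w2=1 w0=1 clk=1 w1=1 w3=0
t12.Δ2 w2=0 w0=1 clk=1 w1=1 w3=1
t12.Δ3 w2=0 w0=0 clk=1 w1=1 w3=1
t13.Δ0 w2=0 w0=0 clk=1 w1=1 w3=1
t13.Δ1 w2=0 w0=0 clk=0 w1=1 w3=1
t14.Δ0 w2=0 w0=0 clk=0 w1=1 w3=1
t14.Δ1 w2=0 w0=0 clk=1 w1=1 w3=1
t14.Δ2 w2=1 w0=0 clk=1 w1=1 w3=0
t14.Δ3 w2=1 w0=1 clk=1 w1=1 w3=0
t15.Δ0 w2=1 w0=1 clk=1 w1=1 w3=0
t15.Δ1 w2=1 w0=1 clk=0 w1=1 w3=0
t16.Δ0 w2=1 w0=1 clk=0 w1=1 w3=0
t16.Δ1 w2=1 w0=1 clk=1 w1=1 w3=0
t16.Δ2 w2=0 w0=1 clk=1 w1=1 w3=1
t16.Δ3 w2=0 w0=0 clk=1 w1=1 w3=1
t17.Δ0 w2=0 w0=0 clk=1 w1=1 w3=1
t17.Δ1 w2=0 w0=0 clk=0 w1=1 w3=1
t18.Δ0 w2=0 w0=0 clk=0 w1=1 w3=1
t18.Δ1 w2=0 w0=0 clk=1 w1=1 w3=1
t18.Δ2 w2=1 w0=0 clk=1 w1=1 w3=0
t18.Δ3 w2=1 w0=1 clk=1 w1=1 w3=0
t19.Δ0 w2=1 w0=1 clk=1 w1=1 w3=0
t19.Δ1 w2=1 w0=1 clk=0 w1=1 w3=0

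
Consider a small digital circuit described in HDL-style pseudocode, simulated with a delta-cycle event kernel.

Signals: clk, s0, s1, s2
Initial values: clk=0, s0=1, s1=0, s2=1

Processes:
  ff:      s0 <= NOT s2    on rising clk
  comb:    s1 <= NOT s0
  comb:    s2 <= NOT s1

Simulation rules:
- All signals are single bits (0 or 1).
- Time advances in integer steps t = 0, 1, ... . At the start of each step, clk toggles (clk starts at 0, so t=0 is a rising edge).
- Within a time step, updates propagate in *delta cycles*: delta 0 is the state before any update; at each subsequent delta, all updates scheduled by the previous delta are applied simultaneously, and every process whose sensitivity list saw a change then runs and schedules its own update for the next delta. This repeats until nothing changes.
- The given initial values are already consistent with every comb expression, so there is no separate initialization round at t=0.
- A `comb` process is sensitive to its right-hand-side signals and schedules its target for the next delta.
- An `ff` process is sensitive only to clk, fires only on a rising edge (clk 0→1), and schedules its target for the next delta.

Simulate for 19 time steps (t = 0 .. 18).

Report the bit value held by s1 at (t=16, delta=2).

0

t=0 Δ0: clk=0 s1=0 s2=1 s0=1
  Δ1: clk:0→1
  Δ2: s0:1→0
  Δ3: s1:0→1
  Δ4: s2:1→0
  (4Δ to stable)
t=1 Δ0: clk=1 s1=1 s2=0 s0=0
  Δ1: clk:1→0
  (1Δ to stable)
t=2 Δ0: clk=0 s1=1 s2=0 s0=0
  Δ1: clk:0→1
  Δ2: s0:0→1
  Δ3: s1:1→0
  Δ4: s2:0→1
  (4Δ to stable)
t=3 Δ0: clk=1 s1=0 s2=1 s0=1
  Δ1: clk:1→0
  (1Δ to stable)
t=4 Δ0: clk=0 s1=0 s2=1 s0=1
  Δ1: clk:0→1
  Δ2: s0:1→0
  Δ3: s1:0→1
  Δ4: s2:1→0
  (4Δ to stable)
t=5 Δ0: clk=1 s1=1 s2=0 s0=0
  Δ1: clk:1→0
  (1Δ to stable)
t=6 Δ0: clk=0 s1=1 s2=0 s0=0
  Δ1: clk:0→1
  Δ2: s0:0→1
  Δ3: s1:1→0
  Δ4: s2:0→1
  (4Δ to stable)
t=7 Δ0: clk=1 s1=0 s2=1 s0=1
  Δ1: clk:1→0
  (1Δ to stable)
t=8 Δ0: clk=0 s1=0 s2=1 s0=1
  Δ1: clk:0→1
  Δ2: s0:1→0
  Δ3: s1:0→1
  Δ4: s2:1→0
  (4Δ to stable)
t=9 Δ0: clk=1 s1=1 s2=0 s0=0
  Δ1: clk:1→0
  (1Δ to stable)
t=10 Δ0: clk=0 s1=1 s2=0 s0=0
  Δ1: clk:0→1
  Δ2: s0:0→1
  Δ3: s1:1→0
  Δ4: s2:0→1
  (4Δ to stable)
t=11 Δ0: clk=1 s1=0 s2=1 s0=1
  Δ1: clk:1→0
  (1Δ to stable)
t=12 Δ0: clk=0 s1=0 s2=1 s0=1
  Δ1: clk:0→1
  Δ2: s0:1→0
  Δ3: s1:0→1
  Δ4: s2:1→0
  (4Δ to stable)
t=13 Δ0: clk=1 s1=1 s2=0 s0=0
  Δ1: clk:1→0
  (1Δ to stable)
t=14 Δ0: clk=0 s1=1 s2=0 s0=0
  Δ1: clk:0→1
  Δ2: s0:0→1
  Δ3: s1:1→0
  Δ4: s2:0→1
  (4Δ to stable)
t=15 Δ0: clk=1 s1=0 s2=1 s0=1
  Δ1: clk:1→0
  (1Δ to stable)
t=16 Δ0: clk=0 s1=0 s2=1 s0=1
  Δ1: clk:0→1
  Δ2: s0:1→0
  Δ3: s1:0→1
  Δ4: s2:1→0
  (4Δ to stable)
t=17 Δ0: clk=1 s1=1 s2=0 s0=0
  Δ1: clk:1→0
  (1Δ to stable)
t=18 Δ0: clk=0 s1=1 s2=0 s0=0
  Δ1: clk:0→1
  Δ2: s0:0→1
  Δ3: s1:1→0
  Δ4: s2:0→1
  (4Δ to stable)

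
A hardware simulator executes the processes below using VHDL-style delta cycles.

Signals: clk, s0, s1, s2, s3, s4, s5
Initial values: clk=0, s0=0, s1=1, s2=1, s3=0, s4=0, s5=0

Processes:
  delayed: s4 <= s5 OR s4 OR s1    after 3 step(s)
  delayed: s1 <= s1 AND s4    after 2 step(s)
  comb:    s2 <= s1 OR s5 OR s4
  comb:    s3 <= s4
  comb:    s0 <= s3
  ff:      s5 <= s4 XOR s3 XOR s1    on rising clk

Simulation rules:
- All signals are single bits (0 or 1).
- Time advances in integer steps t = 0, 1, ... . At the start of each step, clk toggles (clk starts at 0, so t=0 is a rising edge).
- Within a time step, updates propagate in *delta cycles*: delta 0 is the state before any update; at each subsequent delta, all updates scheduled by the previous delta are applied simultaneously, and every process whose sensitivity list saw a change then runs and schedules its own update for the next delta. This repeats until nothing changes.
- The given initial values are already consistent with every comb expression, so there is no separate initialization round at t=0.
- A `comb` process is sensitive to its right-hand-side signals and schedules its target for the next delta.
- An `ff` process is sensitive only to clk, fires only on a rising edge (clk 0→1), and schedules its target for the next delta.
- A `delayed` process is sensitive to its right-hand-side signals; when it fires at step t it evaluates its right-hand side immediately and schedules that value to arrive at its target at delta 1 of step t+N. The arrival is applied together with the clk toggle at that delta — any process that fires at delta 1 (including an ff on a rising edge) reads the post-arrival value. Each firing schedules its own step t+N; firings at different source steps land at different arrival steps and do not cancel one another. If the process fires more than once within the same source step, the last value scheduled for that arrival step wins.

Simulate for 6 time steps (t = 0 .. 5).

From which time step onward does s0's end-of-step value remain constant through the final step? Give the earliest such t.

3

[bits: s2,s5,clk,s1,s0,s3,s4]
t=0: Δ0=1001000 Δ1=1011000 Δ2=1111000 | 2Δ
t=1: Δ0=1111000 Δ1=1101000 | 1Δ
t=2: Δ0=1101000 Δ1=1111000 | 1Δ
t=3: Δ0=1111000 Δ1=1101001 Δ2=1101011 Δ3=1101111 | 3Δ
t=4: Δ0=1101111 Δ1=1111111 | 1Δ
t=5: Δ0=1111111 Δ1=1101111 | 1Δ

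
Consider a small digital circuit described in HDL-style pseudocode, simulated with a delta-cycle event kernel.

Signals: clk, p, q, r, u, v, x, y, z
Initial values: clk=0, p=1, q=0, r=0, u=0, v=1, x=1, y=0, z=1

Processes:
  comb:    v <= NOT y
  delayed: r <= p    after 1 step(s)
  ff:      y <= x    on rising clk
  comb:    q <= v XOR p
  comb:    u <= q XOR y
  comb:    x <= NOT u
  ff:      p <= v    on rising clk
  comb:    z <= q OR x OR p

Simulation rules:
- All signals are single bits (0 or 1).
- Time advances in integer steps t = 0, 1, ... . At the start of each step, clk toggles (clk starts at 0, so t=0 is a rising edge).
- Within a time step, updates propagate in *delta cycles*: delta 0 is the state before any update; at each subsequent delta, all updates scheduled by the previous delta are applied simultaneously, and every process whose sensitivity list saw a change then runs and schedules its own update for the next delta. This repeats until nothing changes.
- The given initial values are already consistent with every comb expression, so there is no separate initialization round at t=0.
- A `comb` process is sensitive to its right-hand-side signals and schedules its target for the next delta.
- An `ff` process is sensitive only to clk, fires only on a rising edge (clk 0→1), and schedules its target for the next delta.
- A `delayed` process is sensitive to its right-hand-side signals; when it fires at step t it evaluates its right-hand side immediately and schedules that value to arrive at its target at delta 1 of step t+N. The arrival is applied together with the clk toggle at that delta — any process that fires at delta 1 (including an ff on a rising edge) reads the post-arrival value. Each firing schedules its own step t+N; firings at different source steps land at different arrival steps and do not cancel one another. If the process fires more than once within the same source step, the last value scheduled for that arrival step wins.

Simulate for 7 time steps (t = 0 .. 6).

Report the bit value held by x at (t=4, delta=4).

t0.Δ0 v=1 z=1 y=0 p=1 r=0 u=0 clk=0 x=1 q=0
t0.Δ1 v=1 z=1 y=0 p=1 r=0 u=0 clk=1 x=1 q=0
t0.Δ2 v=1 z=1 y=1 p=1 r=0 u=0 clk=1 x=1 q=0
t0.Δ3 v=0 z=1 y=1 p=1 r=0 u=1 clk=1 x=1 q=0
t0.Δ4 v=0 z=1 y=1 p=1 r=0 u=1 clk=1 x=0 q=1
t0.Δ5 v=0 z=1 y=1 p=1 r=0 u=0 clk=1 x=0 q=1
t0.Δ6 v=0 z=1 y=1 p=1 r=0 u=0 clk=1 x=1 q=1
t1.Δ0 v=0 z=1 y=1 p=1 r=0 u=0 clk=1 x=1 q=1
t1.Δ1 v=0 z=1 y=1 p=1 r=0 u=0 clk=0 x=1 q=1
t2.Δ0 v=0 z=1 y=1 p=1 r=0 u=0 clk=0 x=1 q=1
t2.Δ1 v=0 z=1 y=1 p=1 r=0 u=0 clk=1 x=1 q=1
t2.Δ2 v=0 z=1 y=1 p=0 r=0 u=0 clk=1 x=1 q=1
t2.Δ3 v=0 z=1 y=1 p=0 r=0 u=0 clk=1 x=1 q=0
t2.Δ4 v=0 z=1 y=1 p=0 r=0 u=1 clk=1 x=1 q=0
t2.Δ5 v=0 z=1 y=1 p=0 r=0 u=1 clk=1 x=0 q=0
t2.Δ6 v=0 z=0 y=1 p=0 r=0 u=1 clk=1 x=0 q=0
t3.Δ0 v=0 z=0 y=1 p=0 r=0 u=1 clk=1 x=0 q=0
t3.Δ1 v=0 z=0 y=1 p=0 r=0 u=1 clk=0 x=0 q=0
t4.Δ0 v=0 z=0 y=1 p=0 r=0 u=1 clk=0 x=0 q=0
t4.Δ1 v=0 z=0 y=1 p=0 r=0 u=1 clk=1 x=0 q=0
t4.Δ2 v=0 z=0 y=0 p=0 r=0 u=1 clk=1 x=0 q=0
t4.Δ3 v=1 z=0 y=0 p=0 r=0 u=0 clk=1 x=0 q=0
t4.Δ4 v=1 z=0 y=0 p=0 r=0 u=0 clk=1 x=1 q=1
t4.Δ5 v=1 z=1 y=0 p=0 r=0 u=1 clk=1 x=1 q=1
t4.Δ6 v=1 z=1 y=0 p=0 r=0 u=1 clk=1 x=0 q=1
t5.Δ0 v=1 z=1 y=0 p=0 r=0 u=1 clk=1 x=0 q=1
t5.Δ1 v=1 z=1 y=0 p=0 r=0 u=1 clk=0 x=0 q=1
t6.Δ0 v=1 z=1 y=0 p=0 r=0 u=1 clk=0 x=0 q=1
t6.Δ1 v=1 z=1 y=0 p=0 r=0 u=1 clk=1 x=0 q=1
t6.Δ2 v=1 z=1 y=0 p=1 r=0 u=1 clk=1 x=0 q=1
t6.Δ3 v=1 z=1 y=0 p=1 r=0 u=1 clk=1 x=0 q=0
t6.Δ4 v=1 z=1 y=0 p=1 r=0 u=0 clk=1 x=0 q=0
t6.Δ5 v=1 z=1 y=0 p=1 r=0 u=0 clk=1 x=1 q=0

1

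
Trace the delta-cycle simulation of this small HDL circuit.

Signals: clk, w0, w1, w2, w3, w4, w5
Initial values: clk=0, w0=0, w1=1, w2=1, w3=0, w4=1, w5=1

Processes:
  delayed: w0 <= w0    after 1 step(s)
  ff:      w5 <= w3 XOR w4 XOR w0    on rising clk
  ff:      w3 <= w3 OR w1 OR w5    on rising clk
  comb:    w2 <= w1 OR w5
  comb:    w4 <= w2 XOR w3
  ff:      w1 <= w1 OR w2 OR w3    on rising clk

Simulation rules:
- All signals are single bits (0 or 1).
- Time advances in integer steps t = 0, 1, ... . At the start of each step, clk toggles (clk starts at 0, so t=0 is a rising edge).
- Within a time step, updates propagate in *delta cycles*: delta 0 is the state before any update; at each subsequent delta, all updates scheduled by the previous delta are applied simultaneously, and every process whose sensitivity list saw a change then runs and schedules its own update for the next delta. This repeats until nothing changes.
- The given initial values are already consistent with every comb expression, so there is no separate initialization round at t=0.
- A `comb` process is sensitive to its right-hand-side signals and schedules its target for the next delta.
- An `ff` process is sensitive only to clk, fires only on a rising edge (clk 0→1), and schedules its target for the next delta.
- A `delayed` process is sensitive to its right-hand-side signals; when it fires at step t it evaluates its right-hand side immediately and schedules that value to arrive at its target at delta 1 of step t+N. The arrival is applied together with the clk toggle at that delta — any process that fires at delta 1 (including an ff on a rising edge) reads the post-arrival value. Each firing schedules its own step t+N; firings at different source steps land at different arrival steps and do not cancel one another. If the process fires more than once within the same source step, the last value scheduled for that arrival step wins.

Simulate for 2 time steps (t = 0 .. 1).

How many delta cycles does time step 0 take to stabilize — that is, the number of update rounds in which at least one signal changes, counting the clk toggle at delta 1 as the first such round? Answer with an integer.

3

t=0 Δ0: w1=1 clk=0 w0=0 w5=1 w2=1 w4=1 w3=0
  Δ1: clk:0→1
  Δ2: w3:0→1
  Δ3: w4:1→0
  (3Δ to stable)
t=1 Δ0: w1=1 clk=1 w0=0 w5=1 w2=1 w4=0 w3=1
  Δ1: clk:1→0
  (1Δ to stable)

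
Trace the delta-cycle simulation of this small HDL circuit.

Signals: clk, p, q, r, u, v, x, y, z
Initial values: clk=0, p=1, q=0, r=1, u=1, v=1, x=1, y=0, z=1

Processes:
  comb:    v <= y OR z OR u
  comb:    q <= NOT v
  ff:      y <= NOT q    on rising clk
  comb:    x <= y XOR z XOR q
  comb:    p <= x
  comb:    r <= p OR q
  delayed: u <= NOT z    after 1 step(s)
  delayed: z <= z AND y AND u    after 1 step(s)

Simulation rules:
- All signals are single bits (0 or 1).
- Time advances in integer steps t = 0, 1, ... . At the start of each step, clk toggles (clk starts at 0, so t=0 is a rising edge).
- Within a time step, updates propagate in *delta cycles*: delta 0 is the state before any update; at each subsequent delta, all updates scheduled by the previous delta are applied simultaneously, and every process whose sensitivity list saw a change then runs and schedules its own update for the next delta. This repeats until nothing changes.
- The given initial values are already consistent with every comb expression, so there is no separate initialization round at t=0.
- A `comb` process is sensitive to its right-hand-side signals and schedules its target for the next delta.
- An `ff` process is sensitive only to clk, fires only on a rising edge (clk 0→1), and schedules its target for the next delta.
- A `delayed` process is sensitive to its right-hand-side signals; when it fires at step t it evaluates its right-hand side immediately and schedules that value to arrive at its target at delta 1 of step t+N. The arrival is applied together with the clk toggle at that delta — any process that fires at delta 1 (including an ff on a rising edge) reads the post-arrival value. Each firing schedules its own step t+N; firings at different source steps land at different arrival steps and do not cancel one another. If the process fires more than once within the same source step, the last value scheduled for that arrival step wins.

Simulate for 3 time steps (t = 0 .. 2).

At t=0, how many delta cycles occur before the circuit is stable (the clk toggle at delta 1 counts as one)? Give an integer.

5

[bits: clk,z,u,p,y,v,q,r,x]
t=0: Δ0=011101011 Δ1=111101011 Δ2=111111011 Δ3=111111010 Δ4=111011010 Δ5=111011000 | 5Δ
t=1: Δ0=111011000 Δ1=011011000 | 1Δ
t=2: Δ0=011011000 Δ1=111011000 | 1Δ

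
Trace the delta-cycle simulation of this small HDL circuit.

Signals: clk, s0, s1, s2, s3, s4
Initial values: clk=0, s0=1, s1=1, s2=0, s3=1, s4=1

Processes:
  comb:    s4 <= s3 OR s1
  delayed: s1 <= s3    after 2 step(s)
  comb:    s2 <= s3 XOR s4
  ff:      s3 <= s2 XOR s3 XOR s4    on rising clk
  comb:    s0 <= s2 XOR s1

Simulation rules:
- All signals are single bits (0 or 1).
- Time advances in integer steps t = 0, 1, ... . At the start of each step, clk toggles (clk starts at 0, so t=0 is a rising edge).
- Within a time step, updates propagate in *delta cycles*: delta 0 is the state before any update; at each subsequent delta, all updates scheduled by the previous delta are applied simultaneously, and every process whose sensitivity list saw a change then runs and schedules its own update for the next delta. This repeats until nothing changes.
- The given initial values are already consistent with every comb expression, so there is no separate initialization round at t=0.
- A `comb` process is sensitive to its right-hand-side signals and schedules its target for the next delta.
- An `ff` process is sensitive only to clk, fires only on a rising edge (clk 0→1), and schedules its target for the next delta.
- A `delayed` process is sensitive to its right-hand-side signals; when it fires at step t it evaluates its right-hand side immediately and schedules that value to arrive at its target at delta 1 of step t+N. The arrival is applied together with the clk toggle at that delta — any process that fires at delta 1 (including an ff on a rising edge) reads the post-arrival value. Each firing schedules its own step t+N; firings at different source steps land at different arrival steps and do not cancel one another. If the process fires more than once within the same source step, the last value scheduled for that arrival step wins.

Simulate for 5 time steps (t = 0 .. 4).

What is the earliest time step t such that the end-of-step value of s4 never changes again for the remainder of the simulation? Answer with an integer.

2

t0.Δ0 clk=0 s0=1 s2=0 s3=1 s1=1 s4=1
t0.Δ1 clk=1 s0=1 s2=0 s3=1 s1=1 s4=1
t0.Δ2 clk=1 s0=1 s2=0 s3=0 s1=1 s4=1
t0.Δ3 clk=1 s0=1 s2=1 s3=0 s1=1 s4=1
t0.Δ4 clk=1 s0=0 s2=1 s3=0 s1=1 s4=1
t1.Δ0 clk=1 s0=0 s2=1 s3=0 s1=1 s4=1
t1.Δ1 clk=0 s0=0 s2=1 s3=0 s1=1 s4=1
t2.Δ0 clk=0 s0=0 s2=1 s3=0 s1=1 s4=1
t2.Δ1 clk=1 s0=0 s2=1 s3=0 s1=0 s4=1
t2.Δ2 clk=1 s0=1 s2=1 s3=0 s1=0 s4=0
t2.Δ3 clk=1 s0=1 s2=0 s3=0 s1=0 s4=0
t2.Δ4 clk=1 s0=0 s2=0 s3=0 s1=0 s4=0
t3.Δ0 clk=1 s0=0 s2=0 s3=0 s1=0 s4=0
t3.Δ1 clk=0 s0=0 s2=0 s3=0 s1=0 s4=0
t4.Δ0 clk=0 s0=0 s2=0 s3=0 s1=0 s4=0
t4.Δ1 clk=1 s0=0 s2=0 s3=0 s1=0 s4=0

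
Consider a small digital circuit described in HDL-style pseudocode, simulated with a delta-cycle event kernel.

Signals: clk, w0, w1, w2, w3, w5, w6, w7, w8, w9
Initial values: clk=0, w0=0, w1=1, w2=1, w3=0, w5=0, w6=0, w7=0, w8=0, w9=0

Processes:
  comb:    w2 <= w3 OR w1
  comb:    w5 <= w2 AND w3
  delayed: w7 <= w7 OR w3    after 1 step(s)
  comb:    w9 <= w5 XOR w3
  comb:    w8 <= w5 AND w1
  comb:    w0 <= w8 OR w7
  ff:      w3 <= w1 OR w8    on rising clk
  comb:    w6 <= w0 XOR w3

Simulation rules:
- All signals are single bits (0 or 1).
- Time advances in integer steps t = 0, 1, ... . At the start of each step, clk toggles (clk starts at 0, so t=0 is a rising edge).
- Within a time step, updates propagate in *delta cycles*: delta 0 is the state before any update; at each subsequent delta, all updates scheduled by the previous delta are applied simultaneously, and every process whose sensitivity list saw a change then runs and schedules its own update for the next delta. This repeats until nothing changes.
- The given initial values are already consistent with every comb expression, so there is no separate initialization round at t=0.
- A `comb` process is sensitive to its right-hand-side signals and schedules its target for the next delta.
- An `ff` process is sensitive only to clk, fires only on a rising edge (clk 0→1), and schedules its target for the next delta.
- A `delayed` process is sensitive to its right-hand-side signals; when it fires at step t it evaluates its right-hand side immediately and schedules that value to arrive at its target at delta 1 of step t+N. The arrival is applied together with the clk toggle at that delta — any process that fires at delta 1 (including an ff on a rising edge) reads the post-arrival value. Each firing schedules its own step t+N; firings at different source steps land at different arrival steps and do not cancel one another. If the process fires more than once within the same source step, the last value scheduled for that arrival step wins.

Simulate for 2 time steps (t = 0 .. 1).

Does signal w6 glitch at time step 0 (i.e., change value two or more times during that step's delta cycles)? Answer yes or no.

t0.Δ0 w7=0 w8=0 w1=1 w9=0 w0=0 w3=0 w5=0 w6=0 w2=1 clk=0
t0.Δ1 w7=0 w8=0 w1=1 w9=0 w0=0 w3=0 w5=0 w6=0 w2=1 clk=1
t0.Δ2 w7=0 w8=0 w1=1 w9=0 w0=0 w3=1 w5=0 w6=0 w2=1 clk=1
t0.Δ3 w7=0 w8=0 w1=1 w9=1 w0=0 w3=1 w5=1 w6=1 w2=1 clk=1
t0.Δ4 w7=0 w8=1 w1=1 w9=0 w0=0 w3=1 w5=1 w6=1 w2=1 clk=1
t0.Δ5 w7=0 w8=1 w1=1 w9=0 w0=1 w3=1 w5=1 w6=1 w2=1 clk=1
t0.Δ6 w7=0 w8=1 w1=1 w9=0 w0=1 w3=1 w5=1 w6=0 w2=1 clk=1
t1.Δ0 w7=0 w8=1 w1=1 w9=0 w0=1 w3=1 w5=1 w6=0 w2=1 clk=1
t1.Δ1 w7=1 w8=1 w1=1 w9=0 w0=1 w3=1 w5=1 w6=0 w2=1 clk=0

yes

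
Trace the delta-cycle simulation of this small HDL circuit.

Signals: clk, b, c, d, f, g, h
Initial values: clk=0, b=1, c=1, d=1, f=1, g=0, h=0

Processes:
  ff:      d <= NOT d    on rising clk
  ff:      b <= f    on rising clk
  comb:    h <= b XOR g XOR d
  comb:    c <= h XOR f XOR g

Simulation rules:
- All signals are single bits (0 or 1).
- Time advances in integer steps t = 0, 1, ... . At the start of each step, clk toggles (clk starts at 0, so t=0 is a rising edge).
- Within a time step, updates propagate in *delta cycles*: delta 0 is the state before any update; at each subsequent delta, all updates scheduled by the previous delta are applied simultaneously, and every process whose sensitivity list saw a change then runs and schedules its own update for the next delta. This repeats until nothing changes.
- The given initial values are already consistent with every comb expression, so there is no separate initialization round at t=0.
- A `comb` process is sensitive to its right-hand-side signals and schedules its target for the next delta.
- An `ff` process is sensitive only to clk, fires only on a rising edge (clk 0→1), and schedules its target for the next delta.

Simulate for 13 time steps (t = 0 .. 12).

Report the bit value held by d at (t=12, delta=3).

0

t0.Δ0 h=0 f=1 c=1 clk=0 b=1 d=1 g=0
t0.Δ1 h=0 f=1 c=1 clk=1 b=1 d=1 g=0
t0.Δ2 h=0 f=1 c=1 clk=1 b=1 d=0 g=0
t0.Δ3 h=1 f=1 c=1 clk=1 b=1 d=0 g=0
t0.Δ4 h=1 f=1 c=0 clk=1 b=1 d=0 g=0
t1.Δ0 h=1 f=1 c=0 clk=1 b=1 d=0 g=0
t1.Δ1 h=1 f=1 c=0 clk=0 b=1 d=0 g=0
t2.Δ0 h=1 f=1 c=0 clk=0 b=1 d=0 g=0
t2.Δ1 h=1 f=1 c=0 clk=1 b=1 d=0 g=0
t2.Δ2 h=1 f=1 c=0 clk=1 b=1 d=1 g=0
t2.Δ3 h=0 f=1 c=0 clk=1 b=1 d=1 g=0
t2.Δ4 h=0 f=1 c=1 clk=1 b=1 d=1 g=0
t3.Δ0 h=0 f=1 c=1 clk=1 b=1 d=1 g=0
t3.Δ1 h=0 f=1 c=1 clk=0 b=1 d=1 g=0
t4.Δ0 h=0 f=1 c=1 clk=0 b=1 d=1 g=0
t4.Δ1 h=0 f=1 c=1 clk=1 b=1 d=1 g=0
t4.Δ2 h=0 f=1 c=1 clk=1 b=1 d=0 g=0
t4.Δ3 h=1 f=1 c=1 clk=1 b=1 d=0 g=0
t4.Δ4 h=1 f=1 c=0 clk=1 b=1 d=0 g=0
t5.Δ0 h=1 f=1 c=0 clk=1 b=1 d=0 g=0
t5.Δ1 h=1 f=1 c=0 clk=0 b=1 d=0 g=0
t6.Δ0 h=1 f=1 c=0 clk=0 b=1 d=0 g=0
t6.Δ1 h=1 f=1 c=0 clk=1 b=1 d=0 g=0
t6.Δ2 h=1 f=1 c=0 clk=1 b=1 d=1 g=0
t6.Δ3 h=0 f=1 c=0 clk=1 b=1 d=1 g=0
t6.Δ4 h=0 f=1 c=1 clk=1 b=1 d=1 g=0
t7.Δ0 h=0 f=1 c=1 clk=1 b=1 d=1 g=0
t7.Δ1 h=0 f=1 c=1 clk=0 b=1 d=1 g=0
t8.Δ0 h=0 f=1 c=1 clk=0 b=1 d=1 g=0
t8.Δ1 h=0 f=1 c=1 clk=1 b=1 d=1 g=0
t8.Δ2 h=0 f=1 c=1 clk=1 b=1 d=0 g=0
t8.Δ3 h=1 f=1 c=1 clk=1 b=1 d=0 g=0
t8.Δ4 h=1 f=1 c=0 clk=1 b=1 d=0 g=0
t9.Δ0 h=1 f=1 c=0 clk=1 b=1 d=0 g=0
t9.Δ1 h=1 f=1 c=0 clk=0 b=1 d=0 g=0
t10.Δ0 h=1 f=1 c=0 clk=0 b=1 d=0 g=0
t10.Δ1 h=1 f=1 c=0 clk=1 b=1 d=0 g=0
t10.Δ2 h=1 f=1 c=0 clk=1 b=1 d=1 g=0
t10.Δ3 h=0 f=1 c=0 clk=1 b=1 d=1 g=0
t10.Δ4 h=0 f=1 c=1 clk=1 b=1 d=1 g=0
t11.Δ0 h=0 f=1 c=1 clk=1 b=1 d=1 g=0
t11.Δ1 h=0 f=1 c=1 clk=0 b=1 d=1 g=0
t12.Δ0 h=0 f=1 c=1 clk=0 b=1 d=1 g=0
t12.Δ1 h=0 f=1 c=1 clk=1 b=1 d=1 g=0
t12.Δ2 h=0 f=1 c=1 clk=1 b=1 d=0 g=0
t12.Δ3 h=1 f=1 c=1 clk=1 b=1 d=0 g=0
t12.Δ4 h=1 f=1 c=0 clk=1 b=1 d=0 g=0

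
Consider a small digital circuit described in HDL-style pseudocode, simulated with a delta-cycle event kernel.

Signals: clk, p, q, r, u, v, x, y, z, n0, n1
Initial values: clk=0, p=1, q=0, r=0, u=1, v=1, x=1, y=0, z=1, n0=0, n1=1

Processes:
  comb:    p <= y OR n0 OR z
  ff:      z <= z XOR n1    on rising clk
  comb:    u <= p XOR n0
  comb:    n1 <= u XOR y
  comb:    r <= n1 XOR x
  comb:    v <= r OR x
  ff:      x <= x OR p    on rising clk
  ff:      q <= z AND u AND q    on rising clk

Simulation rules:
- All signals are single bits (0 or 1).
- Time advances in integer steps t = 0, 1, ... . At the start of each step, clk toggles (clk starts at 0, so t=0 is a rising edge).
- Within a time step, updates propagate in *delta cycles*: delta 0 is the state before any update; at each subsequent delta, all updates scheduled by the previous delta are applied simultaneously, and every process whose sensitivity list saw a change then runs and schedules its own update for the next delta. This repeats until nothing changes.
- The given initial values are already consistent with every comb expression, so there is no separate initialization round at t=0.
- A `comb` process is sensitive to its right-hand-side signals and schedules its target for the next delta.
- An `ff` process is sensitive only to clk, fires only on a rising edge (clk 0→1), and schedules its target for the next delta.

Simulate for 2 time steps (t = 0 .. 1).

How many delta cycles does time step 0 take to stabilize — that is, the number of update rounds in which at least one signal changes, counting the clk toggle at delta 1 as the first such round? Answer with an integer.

t=0 Δ0: clk=0 v=1 n1=1 x=1 y=0 n0=0 r=0 p=1 u=1 q=0 z=1
  Δ1: clk:0→1
  Δ2: z:1→0
  Δ3: p:1→0
  Δ4: u:1→0
  Δ5: n1:1→0
  Δ6: r:0→1
  (6Δ to stable)
t=1 Δ0: clk=1 v=1 n1=0 x=1 y=0 n0=0 r=1 p=0 u=0 q=0 z=0
  Δ1: clk:1→0
  (1Δ to stable)

6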